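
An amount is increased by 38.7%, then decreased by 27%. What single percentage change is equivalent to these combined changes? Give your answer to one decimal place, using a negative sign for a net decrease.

1.3%

The combined multiplier is 1.387 × 0.73 = 1.01251.
That corresponds to an increase of 1.3%.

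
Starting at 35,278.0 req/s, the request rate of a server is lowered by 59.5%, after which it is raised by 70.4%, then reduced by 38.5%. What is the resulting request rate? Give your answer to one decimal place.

Apply the 59.5% decrease: 35,278.0 × 0.405 = 14287.59.
Apply the 70.4% increase: 14287.59 × 1.704 = 24346.05336.
Apply the 38.5% decrease: 24346.05336 × 0.615 = 14972.8228164 ≈ 14,972.8.

14,972.8 req/s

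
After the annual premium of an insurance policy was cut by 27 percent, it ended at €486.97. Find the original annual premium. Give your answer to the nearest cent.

€667.08

The overall multiplier applied was 0.73.
So the original annual premium was €486.97 ÷ 0.73 ≈ €667.08.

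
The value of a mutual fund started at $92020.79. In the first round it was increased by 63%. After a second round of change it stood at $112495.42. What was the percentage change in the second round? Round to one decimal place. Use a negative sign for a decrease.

-25.0%

After the first round: $92020.79 × 1.63 = $149993.8877.
Second-round multiplier: $112495.42 ÷ $149993.8877 ≈ 0.75.
That is a change of -25.0%.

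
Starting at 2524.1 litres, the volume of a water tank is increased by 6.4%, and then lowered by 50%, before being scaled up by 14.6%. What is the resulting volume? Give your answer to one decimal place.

1538.9 litres

6.4% increase: 2524.1 × 1.064 = 2685.6424.
After the 50% decrease: 2685.6424 × 0.5 = 1342.8212.
Apply the 14.6% increase: 1342.8212 × 1.146 = 1538.8730952 ≈ 1538.9.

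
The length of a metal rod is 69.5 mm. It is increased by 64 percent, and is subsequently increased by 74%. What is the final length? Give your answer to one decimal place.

Apply the 64% increase: 69.5 × 1.64 = 113.98.
Apply the 74% increase: 113.98 × 1.74 = 198.3252 ≈ 198.3.

198.3 mm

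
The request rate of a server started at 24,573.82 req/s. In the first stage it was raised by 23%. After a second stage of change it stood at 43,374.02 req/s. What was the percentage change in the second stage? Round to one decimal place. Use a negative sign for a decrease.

43.5%

After the first stage: 24,573.82 × 1.23 = 30225.7986.
Second-stage multiplier: 43,374.02 ÷ 30225.7986 ≈ 1.435.
That is a change of 43.5%.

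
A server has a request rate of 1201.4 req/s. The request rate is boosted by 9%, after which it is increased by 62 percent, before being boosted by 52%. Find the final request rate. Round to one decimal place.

3224.6 req/s

After the 9% increase: 1201.4 × 1.09 = 1309.526.
62% increase: 1309.526 × 1.62 = 2121.43212.
After the 52% increase: 2121.43212 × 1.52 = 3224.5768224 ≈ 3224.6.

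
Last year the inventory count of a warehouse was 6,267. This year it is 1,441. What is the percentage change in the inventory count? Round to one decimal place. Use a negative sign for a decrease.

-77.0%

Change: 1,441 − 6,267 = -4,826.
Relative to the original: -4,826 ÷ 6,267 ≈ -77.0%.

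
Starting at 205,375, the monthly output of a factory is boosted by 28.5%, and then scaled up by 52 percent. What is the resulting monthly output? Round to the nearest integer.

Each change multiplies by a factor: 1.285 × 1.52 = 1.9532.
205,375 × 1.9532 = 401138.45 ≈ 401,138.

401,138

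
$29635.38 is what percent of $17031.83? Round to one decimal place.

174.0%

$29635.38 ÷ $17031.83 ≈ 174.0%.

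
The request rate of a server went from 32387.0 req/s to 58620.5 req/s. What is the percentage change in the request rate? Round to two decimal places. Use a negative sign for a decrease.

81.00%

Change: 58620.5 − 32387.0 = 26233.5.
Relative to the original: 26233.5 ÷ 32387.0 ≈ 81.00%.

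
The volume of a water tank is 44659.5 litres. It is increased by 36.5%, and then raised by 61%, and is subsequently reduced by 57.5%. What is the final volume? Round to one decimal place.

Each change multiplies by a factor: 1.365 × 1.61 × 0.425 = 0.93400125.
44659.5 × 0.93400125 = 41712.028824375 ≈ 41712.0.

41712.0 litres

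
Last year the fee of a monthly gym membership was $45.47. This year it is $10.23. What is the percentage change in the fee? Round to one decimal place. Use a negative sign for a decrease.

-77.5%

Change: $10.23 − $45.47 = -$35.24.
Relative to the original: -$35.24 ÷ $45.47 ≈ -77.5%.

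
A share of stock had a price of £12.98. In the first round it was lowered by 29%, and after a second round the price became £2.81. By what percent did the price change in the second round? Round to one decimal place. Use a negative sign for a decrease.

-69.5%

After the first round: £12.98 × 0.71 = £9.2158.
Second-round multiplier: £2.81 ÷ £9.2158 ≈ 0.30491.
That is a change of -69.5%.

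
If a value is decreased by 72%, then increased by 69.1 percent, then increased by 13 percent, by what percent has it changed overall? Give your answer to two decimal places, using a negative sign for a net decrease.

The combined multiplier is 0.28 × 1.691 × 1.13 = 0.5350324.
That corresponds to a decrease of 46.50%.

-46.50%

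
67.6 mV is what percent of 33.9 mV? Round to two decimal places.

199.41%

67.6 mV ÷ 33.9 mV ≈ 199.41%.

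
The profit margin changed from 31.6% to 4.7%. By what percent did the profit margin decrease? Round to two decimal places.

85.13%

The change is 4.7 − 31.6 = -26.9 percentage points.
Relative to the original 31.6%, that is -26.9 ÷ 31.6 ≈ -85.13%.
So the profit margin fell by 85.13%.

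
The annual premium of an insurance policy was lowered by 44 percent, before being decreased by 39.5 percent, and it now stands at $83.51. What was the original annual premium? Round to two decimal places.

$246.49

The overall multiplier applied was 0.56 × 0.605 = 0.3388.
So the original annual premium was $83.51 ÷ 0.3388 ≈ $246.49.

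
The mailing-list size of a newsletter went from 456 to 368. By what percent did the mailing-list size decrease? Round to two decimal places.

19.30%

Change: 368 − 456 = -88.
Relative to the original: -88 ÷ 456 ≈ -19.30%.
So the mailing-list size decreased by 19.30%.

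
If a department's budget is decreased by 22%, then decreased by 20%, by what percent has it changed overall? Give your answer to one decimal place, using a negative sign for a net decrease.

-37.6%

The combined multiplier is 0.78 × 0.8 = 0.624.
That corresponds to a decrease of 37.6%.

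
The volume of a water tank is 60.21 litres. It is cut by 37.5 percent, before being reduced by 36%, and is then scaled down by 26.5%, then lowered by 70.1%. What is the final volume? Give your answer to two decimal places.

Each change multiplies by a factor: 0.625 × 0.64 × 0.735 × 0.299 = 0.087906.
60.21 × 0.087906 = 5.29282026 ≈ 5.29.

5.29 litres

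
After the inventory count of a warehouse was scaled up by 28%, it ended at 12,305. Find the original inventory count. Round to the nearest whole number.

9,613

The overall multiplier applied was 1.28.
So the original inventory count was 12,305 ÷ 1.28 ≈ 9,613.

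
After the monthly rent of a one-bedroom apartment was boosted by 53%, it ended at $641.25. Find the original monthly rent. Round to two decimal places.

$419.12

The overall multiplier applied was 1.53.
So the original monthly rent was $641.25 ÷ 1.53 ≈ $419.12.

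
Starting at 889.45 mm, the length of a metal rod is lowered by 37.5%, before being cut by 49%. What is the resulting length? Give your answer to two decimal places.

Each change multiplies by a factor: 0.625 × 0.51 = 0.31875.
889.45 × 0.31875 = 283.5121875 ≈ 283.51.

283.51 mm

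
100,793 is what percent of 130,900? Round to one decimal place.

100,793 ÷ 130,900 = 77.0%.

77.0%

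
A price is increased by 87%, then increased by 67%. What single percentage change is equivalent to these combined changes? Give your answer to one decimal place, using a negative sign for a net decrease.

The combined multiplier is 1.87 × 1.67 = 3.1229.
That corresponds to an increase of 212.3%.

212.3%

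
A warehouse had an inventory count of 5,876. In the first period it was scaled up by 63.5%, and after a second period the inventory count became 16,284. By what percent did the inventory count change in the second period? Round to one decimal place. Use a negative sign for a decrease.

69.5%

After the first period: 5,876 × 1.635 = 9607.26.
Second-period multiplier: 16,284 ÷ 9607.26 ≈ 1.69497.
That is a change of 69.5%.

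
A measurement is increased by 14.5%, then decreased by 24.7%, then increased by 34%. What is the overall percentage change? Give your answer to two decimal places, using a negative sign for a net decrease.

15.53%

The combined multiplier is 1.145 × 0.753 × 1.34 = 1.1553279.
That corresponds to an increase of 15.53%.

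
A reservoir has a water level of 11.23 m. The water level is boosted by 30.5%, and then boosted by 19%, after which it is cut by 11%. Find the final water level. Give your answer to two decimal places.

15.52 m

30.5% increase: 11.23 × 1.305 = 14.65515.
After the 19% increase: 14.65515 × 1.19 = 17.4396285.
Apply the 11% decrease: 17.4396285 × 0.89 = 15.521269365 ≈ 15.52.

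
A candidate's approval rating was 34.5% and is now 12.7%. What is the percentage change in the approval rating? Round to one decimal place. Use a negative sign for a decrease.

-63.2%

The change is 12.7 − 34.5 = -21.8 percentage points.
Relative to the original 34.5%, that is -21.8 ÷ 34.5 ≈ -63.2%.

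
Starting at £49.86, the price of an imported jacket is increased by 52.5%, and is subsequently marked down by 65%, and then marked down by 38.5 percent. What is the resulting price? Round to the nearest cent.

52.5% increase: £49.86 × 1.525 = £76.0365.
65% decrease: £76.0365 × 0.35 = £26.612775.
Apply the 38.5% decrease: £26.612775 × 0.615 = £16.366856625 ≈ £16.37.

£16.37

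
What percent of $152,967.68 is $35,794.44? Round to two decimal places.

23.40%

$35,794.44 ÷ $152,967.68 ≈ 23.40%.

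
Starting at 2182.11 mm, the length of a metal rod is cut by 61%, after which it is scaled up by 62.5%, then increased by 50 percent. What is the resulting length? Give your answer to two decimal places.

2074.37 mm

Each change multiplies by a factor: 0.39 × 1.625 × 1.5 = 0.950625.
2182.11 × 0.950625 = 2074.36831875 ≈ 2074.37.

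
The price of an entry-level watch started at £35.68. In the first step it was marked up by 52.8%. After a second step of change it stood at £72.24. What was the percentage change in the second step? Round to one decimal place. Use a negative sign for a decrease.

32.5%

After the first step: £35.68 × 1.528 = £54.51904.
Second-step multiplier: £72.24 ÷ £54.51904 ≈ 1.32504.
That is a change of 32.5%.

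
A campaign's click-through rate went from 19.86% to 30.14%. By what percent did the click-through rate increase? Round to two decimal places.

51.76%

The change is 30.14 − 19.86 = 10.28 percentage points.
Relative to the original 19.86%, that is 10.28 ÷ 19.86 ≈ 51.76%.
So the click-through rate rose by 51.76%.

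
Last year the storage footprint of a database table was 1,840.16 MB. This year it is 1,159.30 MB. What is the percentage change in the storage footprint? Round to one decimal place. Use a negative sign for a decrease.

Change: 1,159.30 − 1,840.16 = -680.86.
Relative to the original: -680.86 ÷ 1,840.16 ≈ -37.0%.

-37.0%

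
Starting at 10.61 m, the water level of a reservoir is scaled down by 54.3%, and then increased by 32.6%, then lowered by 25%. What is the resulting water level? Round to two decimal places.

4.82 m

Apply the 54.3% decrease: 10.61 × 0.457 = 4.84877.
32.6% increase: 4.84877 × 1.326 = 6.42946902.
25% decrease: 6.42946902 × 0.75 = 4.822101765 ≈ 4.82.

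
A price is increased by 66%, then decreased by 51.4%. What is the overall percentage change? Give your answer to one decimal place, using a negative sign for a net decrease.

A 66% increase multiplies by 1.66.
Then a 51.4% decrease: 1.66 × 0.486 = 0.80676.
Overall factor 0.80676, i.e. -19.3%.

-19.3%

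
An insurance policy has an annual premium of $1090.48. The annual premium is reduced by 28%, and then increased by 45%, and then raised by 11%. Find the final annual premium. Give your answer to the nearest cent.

Each change multiplies by a factor: 0.72 × 1.45 × 1.11 = 1.15884.
$1090.48 × 1.15884 = $1263.6918432 ≈ $1263.69.

$1263.69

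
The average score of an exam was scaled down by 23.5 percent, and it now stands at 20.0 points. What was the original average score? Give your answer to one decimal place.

26.1 points

The overall multiplier applied was 0.765.
So the original average score was 20.0 ÷ 0.765 ≈ 26.1 points.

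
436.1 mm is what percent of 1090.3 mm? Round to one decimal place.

436.1 mm ÷ 1090.3 mm ≈ 40.0%.

40.0%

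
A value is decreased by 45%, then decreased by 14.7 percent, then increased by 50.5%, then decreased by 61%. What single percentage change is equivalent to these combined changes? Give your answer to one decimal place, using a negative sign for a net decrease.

-72.5%

A 45% decrease multiplies by 0.55.
Then a 14.7% decrease: 0.55 × 0.853 = 0.46915.
Then a 50.5% increase: 0.46915 × 1.505 = 0.70607075.
Then a 61% decrease: 0.70607075 × 0.39 = 0.2753675925.
Overall factor 0.2753675925, i.e. -72.5%.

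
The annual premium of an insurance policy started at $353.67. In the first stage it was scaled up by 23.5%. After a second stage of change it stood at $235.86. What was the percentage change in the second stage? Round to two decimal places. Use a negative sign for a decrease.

-46.00%

After the first stage: $353.67 × 1.235 = $436.78245.
Second-stage multiplier: $235.86 ÷ $436.78245 ≈ 0.539994.
That is a change of -46.00%.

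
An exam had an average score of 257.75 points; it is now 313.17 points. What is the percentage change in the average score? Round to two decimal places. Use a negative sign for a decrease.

21.50%

Change: 313.17 − 257.75 = 55.42.
Relative to the original: 55.42 ÷ 257.75 ≈ 21.50%.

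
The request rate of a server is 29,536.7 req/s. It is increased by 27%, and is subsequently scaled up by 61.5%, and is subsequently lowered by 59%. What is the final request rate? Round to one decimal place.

24,838.3 req/s

Each change multiplies by a factor: 1.27 × 1.615 × 0.41 = 0.8409305.
29,536.7 × 0.8409305 = 24838.31189935 ≈ 24,838.3.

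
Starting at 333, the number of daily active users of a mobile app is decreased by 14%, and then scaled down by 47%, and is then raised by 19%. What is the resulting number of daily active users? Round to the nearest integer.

181

14% decrease: 333 × 0.86 = 286.38.
Apply the 47% decrease: 286.38 × 0.53 = 151.7814.
After the 19% increase: 151.7814 × 1.19 = 180.619866 ≈ 181.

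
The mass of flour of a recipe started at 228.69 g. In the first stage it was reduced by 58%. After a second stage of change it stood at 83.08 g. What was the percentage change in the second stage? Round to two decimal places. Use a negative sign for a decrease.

After the first stage: 228.69 × 0.42 = 96.0498.
Second-stage multiplier: 83.08 ÷ 96.0498 ≈ 0.864968.
That is a change of -13.50%.

-13.50%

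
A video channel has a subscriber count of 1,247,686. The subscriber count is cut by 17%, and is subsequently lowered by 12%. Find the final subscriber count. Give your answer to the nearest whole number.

Each change multiplies by a factor: 0.83 × 0.88 = 0.7304.
1,247,686 × 0.7304 = 911309.8544 ≈ 911,310.

911,310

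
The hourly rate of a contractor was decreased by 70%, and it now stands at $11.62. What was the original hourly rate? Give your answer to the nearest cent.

$38.73

The overall multiplier applied was 0.3.
So the original hourly rate was $11.62 ÷ 0.3 ≈ $38.73.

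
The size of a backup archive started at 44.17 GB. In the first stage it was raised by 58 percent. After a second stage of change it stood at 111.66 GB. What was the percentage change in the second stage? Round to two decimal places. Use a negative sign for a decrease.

After the first stage: 44.17 × 1.58 = 69.7886.
Second-stage multiplier: 111.66 ÷ 69.7886 ≈ 1.599975.
That is a change of 60.00%.

60.00%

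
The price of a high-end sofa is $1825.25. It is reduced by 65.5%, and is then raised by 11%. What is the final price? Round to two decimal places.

Each change multiplies by a factor: 0.345 × 1.11 = 0.38295.
$1825.25 × 0.38295 = $698.9794875 ≈ $698.98.

$698.98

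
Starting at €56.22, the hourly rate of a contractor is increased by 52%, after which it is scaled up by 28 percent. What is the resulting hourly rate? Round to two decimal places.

€109.38

Each change multiplies by a factor: 1.52 × 1.28 = 1.9456.
€56.22 × 1.9456 = €109.381632 ≈ €109.38.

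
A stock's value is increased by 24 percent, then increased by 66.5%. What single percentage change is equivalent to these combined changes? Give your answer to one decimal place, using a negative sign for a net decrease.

The combined multiplier is 1.24 × 1.665 = 2.0646.
That corresponds to an increase of 106.5%.

106.5%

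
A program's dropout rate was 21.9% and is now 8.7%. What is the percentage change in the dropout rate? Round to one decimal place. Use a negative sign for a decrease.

The change is 8.7 − 21.9 = -13.2 percentage points.
Relative to the original 21.9%, that is -13.2 ÷ 21.9 ≈ -60.3%.

-60.3%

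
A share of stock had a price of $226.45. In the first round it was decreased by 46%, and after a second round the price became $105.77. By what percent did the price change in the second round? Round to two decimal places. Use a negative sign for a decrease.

-13.50%

After the first round: $226.45 × 0.54 = $122.283.
Second-round multiplier: $105.77 ÷ $122.283 ≈ 0.864961.
That is a change of -13.50%.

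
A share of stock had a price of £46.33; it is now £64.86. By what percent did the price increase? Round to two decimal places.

40.00%

Change: £64.86 − £46.33 = £18.53.
Relative to the original: £18.53 ÷ £46.33 ≈ 40.00%.
So the price increased by 40.00%.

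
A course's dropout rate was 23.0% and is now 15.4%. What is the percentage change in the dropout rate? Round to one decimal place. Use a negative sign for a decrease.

-33.0%

The change is 15.4 − 23.0 = -7.6 percentage points.
Relative to the original 23.0%, that is -7.6 ÷ 23.0 ≈ -33.0%.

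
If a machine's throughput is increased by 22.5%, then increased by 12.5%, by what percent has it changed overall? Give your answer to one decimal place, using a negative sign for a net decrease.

37.8%

The combined multiplier is 1.225 × 1.125 = 1.378125.
That corresponds to an increase of 37.8%.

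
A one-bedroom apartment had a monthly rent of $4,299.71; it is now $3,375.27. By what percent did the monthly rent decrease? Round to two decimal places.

Change: $3,375.27 − $4,299.71 = -$924.44.
Relative to the original: -$924.44 ÷ $4,299.71 ≈ -21.50%.
So the monthly rent decreased by 21.50%.

21.50%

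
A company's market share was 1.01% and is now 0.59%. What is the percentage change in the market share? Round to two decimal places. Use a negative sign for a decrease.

The change is 0.59 − 1.01 = -0.42 percentage points.
Relative to the original 1.01%, that is -0.42 ÷ 1.01 ≈ -41.58%.

-41.58%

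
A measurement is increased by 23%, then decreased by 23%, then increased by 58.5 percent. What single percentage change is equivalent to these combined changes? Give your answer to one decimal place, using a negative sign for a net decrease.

50.1%

The combined multiplier is 1.23 × 0.77 × 1.585 = 1.5011535.
That corresponds to an increase of 50.1%.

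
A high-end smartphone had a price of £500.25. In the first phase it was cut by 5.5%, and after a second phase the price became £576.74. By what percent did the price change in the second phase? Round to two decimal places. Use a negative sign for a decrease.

After the first phase: £500.25 × 0.945 = £472.73625.
Second-phase multiplier: £576.74 ÷ £472.73625 ≈ 1.220004.
That is a change of 22.00%.

22.00%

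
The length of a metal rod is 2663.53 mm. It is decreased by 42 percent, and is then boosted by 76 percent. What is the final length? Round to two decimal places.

Each change multiplies by a factor: 0.58 × 1.76 = 1.0208.
2663.53 × 1.0208 = 2718.931424 ≈ 2718.93.

2718.93 mm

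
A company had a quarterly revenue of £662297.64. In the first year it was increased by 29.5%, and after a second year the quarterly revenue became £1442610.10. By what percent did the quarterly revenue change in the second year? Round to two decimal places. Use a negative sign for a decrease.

After the first year: £662297.64 × 1.295 = £857675.4438.
Second-year multiplier: £1442610.10 ÷ £857675.4438 ≈ 1.682.
That is a change of 68.20%.

68.20%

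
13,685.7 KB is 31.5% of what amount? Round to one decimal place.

13,685.7 KB ÷ 0.315 ≈ 43,446.7 KB.

43,446.7 KB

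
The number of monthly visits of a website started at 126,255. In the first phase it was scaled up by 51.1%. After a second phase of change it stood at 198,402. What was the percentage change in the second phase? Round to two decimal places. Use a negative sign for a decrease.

After the first phase: 126,255 × 1.511 = 190771.305.
Second-phase multiplier: 198,402 ÷ 190771.305 ≈ 1.039999.
That is a change of 4.00%.

4.00%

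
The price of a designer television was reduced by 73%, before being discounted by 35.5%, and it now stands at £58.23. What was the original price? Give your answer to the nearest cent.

Undoing the 35.5% decrease: £58.23 ÷ 0.645 ≈ £90.27907.
Undoing the 73% decrease: £90.27907 ÷ 0.27 ≈ £334.37.

£334.37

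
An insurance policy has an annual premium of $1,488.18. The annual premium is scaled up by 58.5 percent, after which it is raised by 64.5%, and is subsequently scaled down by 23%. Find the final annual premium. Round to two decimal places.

58.5% increase: $1,488.18 × 1.585 = $2358.7653.
64.5% increase: $2358.7653 × 1.645 = $3880.1689185.
After the 23% decrease: $3880.1689185 × 0.77 = $2987.730067245 ≈ $2,987.73.

$2,987.73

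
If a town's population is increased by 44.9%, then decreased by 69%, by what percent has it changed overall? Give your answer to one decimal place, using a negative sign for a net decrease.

-55.1%

A 44.9% increase multiplies by 1.449.
Then a 69% decrease: 1.449 × 0.31 = 0.44919.
Overall factor 0.44919, i.e. -55.1%.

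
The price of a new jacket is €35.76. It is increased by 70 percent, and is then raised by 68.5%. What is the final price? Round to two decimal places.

Apply the 70% increase: €35.76 × 1.7 = €60.792.
68.5% increase: €60.792 × 1.685 = €102.43452 ≈ €102.43.

€102.43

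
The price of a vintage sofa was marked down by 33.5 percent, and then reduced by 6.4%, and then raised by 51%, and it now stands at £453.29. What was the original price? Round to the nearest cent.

£482.28

Undoing the 51% increase: £453.29 ÷ 1.51 ≈ £300.192053.
Undoing the 6.4% decrease: £300.192053 ÷ 0.936 ≈ £320.718005.
Undoing the 33.5% decrease: £320.718005 ÷ 0.665 ≈ £482.28.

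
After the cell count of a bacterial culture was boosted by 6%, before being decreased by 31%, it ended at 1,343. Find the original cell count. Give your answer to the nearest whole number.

The overall multiplier applied was 1.06 × 0.69 = 0.7314.
So the original cell count was 1,343 ÷ 0.7314 ≈ 1,836.

1,836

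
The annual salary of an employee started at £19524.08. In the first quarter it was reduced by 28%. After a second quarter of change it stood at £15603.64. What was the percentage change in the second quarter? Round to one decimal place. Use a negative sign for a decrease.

After the first quarter: £19524.08 × 0.72 = £14057.3376.
Second-quarter multiplier: £15603.64 ÷ £14057.3376 ≈ 1.11.
That is a change of 11.0%.

11.0%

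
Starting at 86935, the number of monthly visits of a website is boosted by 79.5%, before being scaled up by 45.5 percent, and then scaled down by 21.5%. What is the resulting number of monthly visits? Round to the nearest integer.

Each change multiplies by a factor: 1.795 × 1.455 × 0.785 = 2.050204125.
86935 × 2.050204125 = 178234.495606875 ≈ 178234.

178234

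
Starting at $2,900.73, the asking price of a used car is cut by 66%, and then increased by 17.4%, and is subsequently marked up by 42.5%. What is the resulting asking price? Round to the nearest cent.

Each change multiplies by a factor: 0.34 × 1.174 × 1.425 = 0.568803.
$2,900.73 × 0.568803 = $1649.94392619 ≈ $1,649.94.

$1,649.94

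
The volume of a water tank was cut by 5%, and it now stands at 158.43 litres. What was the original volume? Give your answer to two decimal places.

The overall multiplier applied was 0.95.
So the original volume was 158.43 ÷ 0.95 ≈ 166.77 litres.

166.77 litres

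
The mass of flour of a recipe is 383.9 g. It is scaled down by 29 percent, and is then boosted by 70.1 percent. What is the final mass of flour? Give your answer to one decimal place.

Apply the 29% decrease: 383.9 × 0.71 = 272.569.
After the 70.1% increase: 272.569 × 1.701 = 463.639869 ≈ 463.6.

463.6 g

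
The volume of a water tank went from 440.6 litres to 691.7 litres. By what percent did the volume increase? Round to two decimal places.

56.99%

Change: 691.7 − 440.6 = 251.1.
Relative to the original: 251.1 ÷ 440.6 ≈ 56.99%.
So the volume increased by 56.99%.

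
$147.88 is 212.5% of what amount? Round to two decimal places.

$147.88 ÷ 2.125 ≈ $69.59.

$69.59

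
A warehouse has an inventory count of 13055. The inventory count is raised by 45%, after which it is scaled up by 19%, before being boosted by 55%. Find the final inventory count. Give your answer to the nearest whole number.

Each change multiplies by a factor: 1.45 × 1.19 × 1.55 = 2.674525.
13055 × 2.674525 = 34915.923875 ≈ 34916.

34916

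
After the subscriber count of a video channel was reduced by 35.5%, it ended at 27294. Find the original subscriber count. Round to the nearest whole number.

The overall multiplier applied was 0.645.
So the original subscriber count was 27294 ÷ 0.645 ≈ 42316.

42316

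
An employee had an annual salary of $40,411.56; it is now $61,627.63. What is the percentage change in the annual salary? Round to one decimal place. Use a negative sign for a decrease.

52.5%

Change: $61,627.63 − $40,411.56 = $21,216.07.
Relative to the original: $21,216.07 ÷ $40,411.56 ≈ 52.5%.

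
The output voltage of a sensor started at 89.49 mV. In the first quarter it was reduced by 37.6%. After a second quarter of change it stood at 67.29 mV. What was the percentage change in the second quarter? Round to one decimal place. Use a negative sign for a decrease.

20.5%

After the first quarter: 89.49 × 0.624 = 55.84176.
Second-quarter multiplier: 67.29 ÷ 55.84176 ≈ 1.20501.
That is a change of 20.5%.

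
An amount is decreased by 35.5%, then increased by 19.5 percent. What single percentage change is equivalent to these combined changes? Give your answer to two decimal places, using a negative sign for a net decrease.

A 35.5% decrease multiplies by 0.645.
Then a 19.5% increase: 0.645 × 1.195 = 0.770775.
Overall factor 0.770775, i.e. -22.92%.

-22.92%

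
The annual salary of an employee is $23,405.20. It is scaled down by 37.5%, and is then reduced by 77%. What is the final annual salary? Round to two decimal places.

$3,364.50

37.5% decrease: $23,405.20 × 0.625 = $14628.25.
Apply the 77% decrease: $14628.25 × 0.23 = $3364.4975 ≈ $3,364.50.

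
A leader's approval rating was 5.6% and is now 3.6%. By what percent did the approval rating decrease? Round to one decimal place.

35.7%

The change is 3.6 − 5.6 = -2.0 percentage points.
Relative to the original 5.6%, that is -2.0 ÷ 5.6 ≈ -35.7%.
So the approval rating fell by 35.7%.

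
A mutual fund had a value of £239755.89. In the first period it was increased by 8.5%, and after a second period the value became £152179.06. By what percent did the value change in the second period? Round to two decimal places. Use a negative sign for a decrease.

-41.50%

After the first period: £239755.89 × 1.085 = £260135.14065.
Second-period multiplier: £152179.06 ÷ £260135.14065 ≈ 0.585.
That is a change of -41.50%.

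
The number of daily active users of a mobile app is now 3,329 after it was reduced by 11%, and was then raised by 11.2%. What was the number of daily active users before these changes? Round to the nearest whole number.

The overall multiplier applied was 0.89 × 1.112 = 0.98968.
So the original number of daily active users was 3,329 ÷ 0.98968 ≈ 3,364.

3,364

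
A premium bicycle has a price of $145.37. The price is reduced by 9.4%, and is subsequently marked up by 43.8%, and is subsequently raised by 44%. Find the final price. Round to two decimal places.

$272.72

Each change multiplies by a factor: 0.906 × 1.438 × 1.44 = 1.87607232.
$145.37 × 1.87607232 = $272.7246331584 ≈ $272.72.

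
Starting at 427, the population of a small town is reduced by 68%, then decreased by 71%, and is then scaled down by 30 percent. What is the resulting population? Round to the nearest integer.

68% decrease: 427 × 0.32 = 136.64.
After the 71% decrease: 136.64 × 0.29 = 39.6256.
After the 30% decrease: 39.6256 × 0.7 = 27.73792 ≈ 28.

28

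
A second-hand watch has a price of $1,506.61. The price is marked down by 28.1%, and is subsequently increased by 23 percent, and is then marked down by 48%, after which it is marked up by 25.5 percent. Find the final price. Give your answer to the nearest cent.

Each change multiplies by a factor: 0.719 × 1.23 × 0.52 × 1.255 = 0.577139862.
$1,506.61 × 0.577139862 = $869.52468748782 ≈ $869.52.

$869.52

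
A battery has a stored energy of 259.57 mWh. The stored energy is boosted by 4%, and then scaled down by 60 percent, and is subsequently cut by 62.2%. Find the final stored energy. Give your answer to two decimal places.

After the 4% increase: 259.57 × 1.04 = 269.9528.
After the 60% decrease: 269.9528 × 0.4 = 107.98112.
Apply the 62.2% decrease: 107.98112 × 0.378 = 40.81686336 ≈ 40.82.

40.82 mWh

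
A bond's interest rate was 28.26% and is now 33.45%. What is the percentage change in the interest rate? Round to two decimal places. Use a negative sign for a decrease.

The change is 33.45 − 28.26 = 5.19 percentage points.
Relative to the original 28.26%, that is 5.19 ÷ 28.26 ≈ 18.37%.

18.37%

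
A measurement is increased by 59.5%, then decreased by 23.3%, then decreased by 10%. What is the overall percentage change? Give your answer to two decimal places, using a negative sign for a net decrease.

10.10%

A 59.5% increase multiplies by 1.595.
Then a 23.3% decrease: 1.595 × 0.767 = 1.223365.
Then a 10% decrease: 1.223365 × 0.9 = 1.1010285.
Overall factor 1.1010285, i.e. 10.10%.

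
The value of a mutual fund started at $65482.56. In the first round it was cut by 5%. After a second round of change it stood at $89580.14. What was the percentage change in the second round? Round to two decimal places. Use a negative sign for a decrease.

44.00%

After the first round: $65482.56 × 0.95 = $62208.432.
Second-round multiplier: $89580.14 ÷ $62208.432 ≈ 1.44.
That is a change of 44.00%.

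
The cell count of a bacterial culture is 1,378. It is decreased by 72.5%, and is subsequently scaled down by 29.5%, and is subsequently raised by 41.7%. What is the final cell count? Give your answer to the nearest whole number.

72.5% decrease: 1,378 × 0.275 = 378.95.
After the 29.5% decrease: 378.95 × 0.705 = 267.15975.
Apply the 41.7% increase: 267.15975 × 1.417 = 378.56536575 ≈ 379.

379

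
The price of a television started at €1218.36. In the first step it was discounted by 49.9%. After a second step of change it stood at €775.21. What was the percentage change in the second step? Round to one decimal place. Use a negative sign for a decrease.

After the first step: €1218.36 × 0.501 = €610.39836.
Second-step multiplier: €775.21 ÷ €610.39836 ≈ 1.27001.
That is a change of 27.0%.

27.0%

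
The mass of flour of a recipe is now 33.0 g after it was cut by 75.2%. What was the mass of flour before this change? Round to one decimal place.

The overall multiplier applied was 0.248.
So the original mass of flour was 33.0 ÷ 0.248 ≈ 133.1 g.

133.1 g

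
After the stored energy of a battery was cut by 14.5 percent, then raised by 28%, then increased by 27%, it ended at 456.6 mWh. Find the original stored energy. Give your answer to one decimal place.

328.5 mWh

The overall multiplier applied was 0.855 × 1.28 × 1.27 = 1.389888.
So the original stored energy was 456.6 ÷ 1.389888 ≈ 328.5 mWh.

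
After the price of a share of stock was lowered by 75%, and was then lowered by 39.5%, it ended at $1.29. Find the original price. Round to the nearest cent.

$8.53

Undoing the 39.5% decrease: $1.29 ÷ 0.605 ≈ $2.132231.
Undoing the 75% decrease: $2.132231 ÷ 0.25 ≈ $8.53.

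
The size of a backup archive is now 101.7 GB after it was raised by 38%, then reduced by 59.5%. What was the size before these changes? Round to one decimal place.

The overall multiplier applied was 1.38 × 0.405 = 0.5589.
So the original size was 101.7 ÷ 0.5589 ≈ 182.0 GB.

182.0 GB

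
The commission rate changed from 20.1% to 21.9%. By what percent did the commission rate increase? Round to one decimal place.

The change is 21.9 − 20.1 = 1.8 percentage points.
Relative to the original 20.1%, that is 1.8 ÷ 20.1 ≈ 9.0%.
So the commission rate rose by 9.0%.

9.0%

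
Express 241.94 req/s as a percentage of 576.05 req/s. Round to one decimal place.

241.94 req/s ÷ 576.05 req/s ≈ 42.0%.

42.0%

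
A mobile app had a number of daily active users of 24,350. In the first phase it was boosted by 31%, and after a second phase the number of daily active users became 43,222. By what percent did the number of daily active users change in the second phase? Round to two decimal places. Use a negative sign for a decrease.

After the first phase: 24,350 × 1.31 = 31898.5.
Second-phase multiplier: 43,222 ÷ 31898.5 ≈ 1.354985.
That is a change of 35.50%.

35.50%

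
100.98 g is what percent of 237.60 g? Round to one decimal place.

42.5%

100.98 g ÷ 237.60 g = 42.5%.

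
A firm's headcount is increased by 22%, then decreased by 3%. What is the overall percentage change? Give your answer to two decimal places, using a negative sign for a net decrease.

A 22% increase multiplies by 1.22.
Then a 3% decrease: 1.22 × 0.97 = 1.1834.
Overall factor 1.1834, i.e. 18.34%.

18.34%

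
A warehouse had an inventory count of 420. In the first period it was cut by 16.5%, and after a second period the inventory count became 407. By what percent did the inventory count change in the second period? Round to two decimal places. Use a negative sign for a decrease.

16.05%

After the first period: 420 × 0.835 = 350.7.
Second-period multiplier: 407 ÷ 350.7 ≈ 1.160536.
That is a change of 16.05%.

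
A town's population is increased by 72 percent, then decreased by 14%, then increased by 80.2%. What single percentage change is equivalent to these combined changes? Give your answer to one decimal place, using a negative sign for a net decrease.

The combined multiplier is 1.72 × 0.86 × 1.802 = 2.6655184.
That corresponds to an increase of 166.6%.

166.6%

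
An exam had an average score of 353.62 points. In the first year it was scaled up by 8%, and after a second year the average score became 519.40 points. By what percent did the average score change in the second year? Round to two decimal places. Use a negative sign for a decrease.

36.00%

After the first year: 353.62 × 1.08 = 381.9096.
Second-year multiplier: 519.40 ÷ 381.9096 ≈ 1.360008.
That is a change of 36.00%.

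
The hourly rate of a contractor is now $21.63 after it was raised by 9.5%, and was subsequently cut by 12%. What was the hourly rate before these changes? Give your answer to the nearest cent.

$22.45

Undoing the 12% decrease: $21.63 ÷ 0.88 ≈ $24.579545.
Undoing the 9.5% increase: $24.579545 ÷ 1.095 ≈ $22.45.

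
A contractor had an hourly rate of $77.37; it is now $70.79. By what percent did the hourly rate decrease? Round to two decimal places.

Change: $70.79 − $77.37 = -$6.58.
Relative to the original: -$6.58 ÷ $77.37 ≈ -8.50%.
So the hourly rate decreased by 8.50%.

8.50%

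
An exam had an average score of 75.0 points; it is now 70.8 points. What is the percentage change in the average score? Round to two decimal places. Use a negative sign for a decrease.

Change: 70.8 − 75.0 = -4.2.
Relative to the original: -4.2 ÷ 75.0 = -5.60%.

-5.60%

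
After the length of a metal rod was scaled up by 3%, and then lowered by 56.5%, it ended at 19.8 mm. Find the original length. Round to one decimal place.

44.2 mm

Undoing the 56.5% decrease: 19.8 ÷ 0.435 ≈ 45.517241.
Undoing the 3% increase: 45.517241 ÷ 1.03 ≈ 44.2 mm.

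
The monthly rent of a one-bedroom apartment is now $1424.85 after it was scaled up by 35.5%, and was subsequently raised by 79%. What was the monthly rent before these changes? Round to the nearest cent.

$587.46

The overall multiplier applied was 1.355 × 1.79 = 2.42545.
So the original monthly rent was $1424.85 ÷ 2.42545 ≈ $587.46.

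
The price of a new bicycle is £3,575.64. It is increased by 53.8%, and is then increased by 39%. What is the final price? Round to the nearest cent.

53.8% increase: £3,575.64 × 1.538 = £5499.33432.
Apply the 39% increase: £5499.33432 × 1.39 = £7644.0747048 ≈ £7,644.07.

£7,644.07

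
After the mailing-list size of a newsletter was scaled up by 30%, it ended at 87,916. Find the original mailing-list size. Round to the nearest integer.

The overall multiplier applied was 1.3.
So the original mailing-list size was 87,916 ÷ 1.3 ≈ 67,628.

67,628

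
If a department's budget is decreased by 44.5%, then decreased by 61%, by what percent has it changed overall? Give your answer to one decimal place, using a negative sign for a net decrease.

-78.4%

The combined multiplier is 0.555 × 0.39 = 0.21645.
That corresponds to a decrease of 78.4%.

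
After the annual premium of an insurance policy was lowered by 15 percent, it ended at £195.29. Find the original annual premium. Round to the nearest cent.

The overall multiplier applied was 0.85.
So the original annual premium was £195.29 ÷ 0.85 ≈ £229.75.

£229.75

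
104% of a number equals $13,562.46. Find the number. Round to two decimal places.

$13,562.46 ÷ 1.04 ≈ $13,040.83.

$13,040.83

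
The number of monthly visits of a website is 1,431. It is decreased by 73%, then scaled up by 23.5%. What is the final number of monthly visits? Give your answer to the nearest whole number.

Each change multiplies by a factor: 0.27 × 1.235 = 0.33345.
1,431 × 0.33345 = 477.16695 ≈ 477.

477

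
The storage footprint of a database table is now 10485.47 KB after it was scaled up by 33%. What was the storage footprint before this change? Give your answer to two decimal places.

7883.81 KB

The overall multiplier applied was 1.33.
So the original storage footprint was 10485.47 ÷ 1.33 ≈ 7883.81 KB.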